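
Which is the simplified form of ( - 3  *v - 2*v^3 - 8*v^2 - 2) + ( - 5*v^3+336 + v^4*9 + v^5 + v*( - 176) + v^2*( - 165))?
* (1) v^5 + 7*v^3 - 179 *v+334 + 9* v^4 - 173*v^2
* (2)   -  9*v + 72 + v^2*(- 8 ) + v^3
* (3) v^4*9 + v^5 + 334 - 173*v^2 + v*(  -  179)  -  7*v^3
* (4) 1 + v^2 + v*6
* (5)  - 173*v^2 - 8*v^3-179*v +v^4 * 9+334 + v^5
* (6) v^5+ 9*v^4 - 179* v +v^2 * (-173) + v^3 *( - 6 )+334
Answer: 3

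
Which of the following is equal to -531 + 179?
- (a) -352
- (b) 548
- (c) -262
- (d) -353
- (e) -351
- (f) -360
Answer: a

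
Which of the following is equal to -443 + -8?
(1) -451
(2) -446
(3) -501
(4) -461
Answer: 1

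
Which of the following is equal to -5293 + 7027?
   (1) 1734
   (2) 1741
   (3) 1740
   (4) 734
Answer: 1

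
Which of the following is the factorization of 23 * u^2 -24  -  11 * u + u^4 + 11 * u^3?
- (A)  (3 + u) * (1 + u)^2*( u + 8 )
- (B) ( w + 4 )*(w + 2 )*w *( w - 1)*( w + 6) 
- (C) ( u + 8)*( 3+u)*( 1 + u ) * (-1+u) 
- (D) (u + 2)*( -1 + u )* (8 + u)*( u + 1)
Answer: C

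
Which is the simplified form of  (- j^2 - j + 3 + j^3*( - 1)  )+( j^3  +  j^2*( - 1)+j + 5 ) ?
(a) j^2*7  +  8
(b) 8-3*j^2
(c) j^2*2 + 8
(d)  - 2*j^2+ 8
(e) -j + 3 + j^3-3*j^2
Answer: d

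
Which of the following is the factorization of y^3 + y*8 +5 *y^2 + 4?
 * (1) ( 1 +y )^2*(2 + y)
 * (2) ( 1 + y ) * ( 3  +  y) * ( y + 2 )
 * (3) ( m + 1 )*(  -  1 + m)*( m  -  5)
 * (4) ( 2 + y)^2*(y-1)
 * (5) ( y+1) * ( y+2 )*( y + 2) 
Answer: 5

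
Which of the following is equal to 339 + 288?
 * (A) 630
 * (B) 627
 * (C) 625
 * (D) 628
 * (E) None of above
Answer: B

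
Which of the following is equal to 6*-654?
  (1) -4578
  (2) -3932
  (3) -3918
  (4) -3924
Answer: 4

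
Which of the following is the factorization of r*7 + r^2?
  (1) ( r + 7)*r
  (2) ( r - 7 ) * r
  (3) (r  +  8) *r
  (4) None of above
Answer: 1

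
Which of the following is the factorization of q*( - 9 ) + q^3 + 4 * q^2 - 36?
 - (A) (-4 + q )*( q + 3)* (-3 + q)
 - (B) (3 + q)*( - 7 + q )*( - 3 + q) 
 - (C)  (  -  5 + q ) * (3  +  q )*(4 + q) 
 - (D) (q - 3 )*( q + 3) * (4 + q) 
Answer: D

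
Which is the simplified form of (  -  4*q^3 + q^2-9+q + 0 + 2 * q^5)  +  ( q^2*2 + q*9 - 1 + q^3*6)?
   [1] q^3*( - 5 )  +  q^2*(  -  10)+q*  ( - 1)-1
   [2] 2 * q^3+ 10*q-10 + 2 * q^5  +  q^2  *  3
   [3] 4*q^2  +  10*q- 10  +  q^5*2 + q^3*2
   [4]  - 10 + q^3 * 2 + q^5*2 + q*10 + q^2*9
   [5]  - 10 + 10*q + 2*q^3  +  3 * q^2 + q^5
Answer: 2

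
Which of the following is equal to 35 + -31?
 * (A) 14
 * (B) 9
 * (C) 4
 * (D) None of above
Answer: C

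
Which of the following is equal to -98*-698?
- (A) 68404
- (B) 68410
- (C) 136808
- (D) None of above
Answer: A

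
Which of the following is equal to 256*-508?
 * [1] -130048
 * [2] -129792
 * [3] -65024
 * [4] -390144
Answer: 1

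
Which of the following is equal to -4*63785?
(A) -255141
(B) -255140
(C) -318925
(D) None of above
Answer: B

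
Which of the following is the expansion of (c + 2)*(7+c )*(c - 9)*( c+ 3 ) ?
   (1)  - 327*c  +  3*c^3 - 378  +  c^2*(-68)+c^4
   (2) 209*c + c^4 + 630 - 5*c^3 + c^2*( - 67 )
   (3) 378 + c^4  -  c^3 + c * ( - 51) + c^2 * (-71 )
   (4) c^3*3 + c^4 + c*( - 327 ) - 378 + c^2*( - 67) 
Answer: 4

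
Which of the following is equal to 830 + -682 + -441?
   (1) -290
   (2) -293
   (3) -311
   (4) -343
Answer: 2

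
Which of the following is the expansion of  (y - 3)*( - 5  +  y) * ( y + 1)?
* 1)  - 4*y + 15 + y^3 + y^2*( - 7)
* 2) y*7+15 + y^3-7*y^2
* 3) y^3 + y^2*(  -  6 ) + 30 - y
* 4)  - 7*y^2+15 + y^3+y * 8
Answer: 2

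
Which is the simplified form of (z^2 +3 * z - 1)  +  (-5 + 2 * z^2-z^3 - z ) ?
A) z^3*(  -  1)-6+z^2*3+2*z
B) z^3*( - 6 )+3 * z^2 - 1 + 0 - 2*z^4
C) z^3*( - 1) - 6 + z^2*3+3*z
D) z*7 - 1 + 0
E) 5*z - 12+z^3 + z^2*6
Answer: A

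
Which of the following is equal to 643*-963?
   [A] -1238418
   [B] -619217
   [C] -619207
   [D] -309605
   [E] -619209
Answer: E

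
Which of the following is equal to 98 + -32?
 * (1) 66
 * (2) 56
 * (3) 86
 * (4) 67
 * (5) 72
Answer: 1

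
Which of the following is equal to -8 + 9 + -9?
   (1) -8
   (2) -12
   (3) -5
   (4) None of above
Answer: 1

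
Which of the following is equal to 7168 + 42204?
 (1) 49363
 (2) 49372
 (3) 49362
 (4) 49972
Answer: 2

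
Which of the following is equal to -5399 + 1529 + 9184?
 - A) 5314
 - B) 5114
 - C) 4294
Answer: A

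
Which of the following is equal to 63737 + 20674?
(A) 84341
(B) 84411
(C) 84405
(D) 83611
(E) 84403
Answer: B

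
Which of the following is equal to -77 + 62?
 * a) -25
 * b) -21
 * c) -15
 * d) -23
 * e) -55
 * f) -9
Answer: c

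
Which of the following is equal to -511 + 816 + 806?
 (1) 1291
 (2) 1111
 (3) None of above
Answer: 2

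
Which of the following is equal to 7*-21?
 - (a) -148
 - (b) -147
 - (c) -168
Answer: b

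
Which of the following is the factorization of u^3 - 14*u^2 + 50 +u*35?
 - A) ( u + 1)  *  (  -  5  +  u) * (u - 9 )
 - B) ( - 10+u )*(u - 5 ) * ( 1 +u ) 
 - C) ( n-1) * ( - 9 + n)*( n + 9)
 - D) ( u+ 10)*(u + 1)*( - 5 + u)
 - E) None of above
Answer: B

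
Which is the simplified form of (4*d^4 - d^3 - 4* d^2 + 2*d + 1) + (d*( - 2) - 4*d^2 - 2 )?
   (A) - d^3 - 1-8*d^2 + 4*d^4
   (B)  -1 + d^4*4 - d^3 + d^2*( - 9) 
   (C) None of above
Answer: A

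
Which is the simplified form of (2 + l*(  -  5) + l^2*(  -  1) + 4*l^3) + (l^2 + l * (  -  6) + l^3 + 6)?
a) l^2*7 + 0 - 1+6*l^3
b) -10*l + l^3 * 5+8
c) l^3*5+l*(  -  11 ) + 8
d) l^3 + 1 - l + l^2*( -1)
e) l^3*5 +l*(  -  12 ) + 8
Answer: c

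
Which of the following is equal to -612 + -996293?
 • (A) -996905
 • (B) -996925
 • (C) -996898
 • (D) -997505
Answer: A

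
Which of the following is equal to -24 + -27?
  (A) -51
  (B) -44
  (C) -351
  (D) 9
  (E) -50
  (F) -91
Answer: A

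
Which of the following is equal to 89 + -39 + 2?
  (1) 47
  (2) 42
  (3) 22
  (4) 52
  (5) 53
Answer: 4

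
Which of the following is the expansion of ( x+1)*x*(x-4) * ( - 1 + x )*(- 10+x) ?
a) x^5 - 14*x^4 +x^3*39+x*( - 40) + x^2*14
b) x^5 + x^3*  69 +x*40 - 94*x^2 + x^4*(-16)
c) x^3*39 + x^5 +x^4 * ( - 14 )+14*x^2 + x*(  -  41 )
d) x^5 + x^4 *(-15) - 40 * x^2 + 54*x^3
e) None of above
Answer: a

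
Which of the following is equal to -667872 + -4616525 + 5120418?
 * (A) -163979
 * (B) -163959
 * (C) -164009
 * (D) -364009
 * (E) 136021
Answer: A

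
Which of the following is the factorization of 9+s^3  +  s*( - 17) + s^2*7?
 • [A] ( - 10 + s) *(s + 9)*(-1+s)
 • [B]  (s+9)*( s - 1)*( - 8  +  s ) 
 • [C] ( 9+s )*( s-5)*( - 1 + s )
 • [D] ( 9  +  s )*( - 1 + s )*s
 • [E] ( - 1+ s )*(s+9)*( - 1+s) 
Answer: E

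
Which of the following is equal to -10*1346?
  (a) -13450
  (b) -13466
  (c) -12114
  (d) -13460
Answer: d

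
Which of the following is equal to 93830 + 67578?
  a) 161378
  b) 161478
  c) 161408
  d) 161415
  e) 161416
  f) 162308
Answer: c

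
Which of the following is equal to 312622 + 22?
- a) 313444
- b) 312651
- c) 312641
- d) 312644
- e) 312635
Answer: d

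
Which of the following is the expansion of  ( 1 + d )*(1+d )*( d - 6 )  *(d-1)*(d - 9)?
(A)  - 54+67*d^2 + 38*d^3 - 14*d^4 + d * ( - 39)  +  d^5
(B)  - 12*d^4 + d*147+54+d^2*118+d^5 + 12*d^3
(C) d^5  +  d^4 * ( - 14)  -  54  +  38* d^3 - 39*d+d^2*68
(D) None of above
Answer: C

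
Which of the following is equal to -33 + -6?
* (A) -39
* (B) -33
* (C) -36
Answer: A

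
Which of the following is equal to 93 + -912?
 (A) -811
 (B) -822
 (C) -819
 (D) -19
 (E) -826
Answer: C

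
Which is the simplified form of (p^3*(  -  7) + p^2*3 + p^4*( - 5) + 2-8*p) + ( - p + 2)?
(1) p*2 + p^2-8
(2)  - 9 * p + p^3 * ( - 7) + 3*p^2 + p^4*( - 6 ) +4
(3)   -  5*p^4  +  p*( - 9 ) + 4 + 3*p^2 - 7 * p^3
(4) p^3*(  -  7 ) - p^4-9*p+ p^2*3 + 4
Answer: 3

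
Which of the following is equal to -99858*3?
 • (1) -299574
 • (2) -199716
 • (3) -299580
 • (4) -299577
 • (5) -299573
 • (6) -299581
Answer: 1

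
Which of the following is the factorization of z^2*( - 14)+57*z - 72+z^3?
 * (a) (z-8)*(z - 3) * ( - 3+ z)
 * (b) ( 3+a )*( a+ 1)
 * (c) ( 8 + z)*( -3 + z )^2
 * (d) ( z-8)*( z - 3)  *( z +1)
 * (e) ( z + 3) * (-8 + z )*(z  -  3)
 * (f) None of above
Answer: a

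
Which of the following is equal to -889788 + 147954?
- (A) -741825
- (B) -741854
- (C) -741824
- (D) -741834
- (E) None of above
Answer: D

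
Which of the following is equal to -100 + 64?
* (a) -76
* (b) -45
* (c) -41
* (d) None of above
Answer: d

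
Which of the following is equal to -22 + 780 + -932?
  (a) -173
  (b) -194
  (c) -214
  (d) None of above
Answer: d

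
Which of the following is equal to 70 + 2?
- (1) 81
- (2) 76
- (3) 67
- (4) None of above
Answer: 4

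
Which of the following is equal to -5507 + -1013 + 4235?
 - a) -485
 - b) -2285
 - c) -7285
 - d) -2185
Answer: b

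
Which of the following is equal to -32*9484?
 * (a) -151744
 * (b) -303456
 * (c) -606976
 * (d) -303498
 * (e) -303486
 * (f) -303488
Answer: f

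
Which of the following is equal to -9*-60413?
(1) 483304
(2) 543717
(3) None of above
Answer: 2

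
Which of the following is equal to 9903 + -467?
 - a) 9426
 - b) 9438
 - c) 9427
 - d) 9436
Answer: d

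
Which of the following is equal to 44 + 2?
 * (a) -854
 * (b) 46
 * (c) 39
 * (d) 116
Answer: b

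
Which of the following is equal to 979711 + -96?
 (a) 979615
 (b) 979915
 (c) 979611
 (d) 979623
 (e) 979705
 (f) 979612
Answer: a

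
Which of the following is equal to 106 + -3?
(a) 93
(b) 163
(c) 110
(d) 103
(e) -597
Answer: d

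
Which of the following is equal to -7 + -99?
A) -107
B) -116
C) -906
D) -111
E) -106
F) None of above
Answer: E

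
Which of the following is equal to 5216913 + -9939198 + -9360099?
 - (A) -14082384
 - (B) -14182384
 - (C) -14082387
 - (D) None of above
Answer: A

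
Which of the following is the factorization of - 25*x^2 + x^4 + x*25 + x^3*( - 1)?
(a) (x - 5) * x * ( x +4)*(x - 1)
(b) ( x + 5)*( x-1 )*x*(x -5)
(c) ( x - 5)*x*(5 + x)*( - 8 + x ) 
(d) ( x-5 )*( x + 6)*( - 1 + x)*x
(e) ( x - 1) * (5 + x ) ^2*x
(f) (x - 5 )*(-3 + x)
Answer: b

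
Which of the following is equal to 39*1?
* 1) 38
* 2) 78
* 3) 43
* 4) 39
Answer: 4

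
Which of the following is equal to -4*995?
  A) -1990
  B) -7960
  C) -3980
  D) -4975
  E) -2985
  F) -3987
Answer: C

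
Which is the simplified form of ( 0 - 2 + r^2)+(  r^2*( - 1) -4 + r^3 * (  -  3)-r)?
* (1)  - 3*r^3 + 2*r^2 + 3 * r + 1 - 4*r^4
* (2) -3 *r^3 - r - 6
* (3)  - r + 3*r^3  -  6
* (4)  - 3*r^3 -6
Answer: 2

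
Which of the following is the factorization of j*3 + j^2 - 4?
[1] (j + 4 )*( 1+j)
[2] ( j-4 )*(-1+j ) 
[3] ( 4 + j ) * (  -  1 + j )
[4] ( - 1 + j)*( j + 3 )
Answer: 3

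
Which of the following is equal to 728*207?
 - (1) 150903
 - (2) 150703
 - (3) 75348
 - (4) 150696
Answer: 4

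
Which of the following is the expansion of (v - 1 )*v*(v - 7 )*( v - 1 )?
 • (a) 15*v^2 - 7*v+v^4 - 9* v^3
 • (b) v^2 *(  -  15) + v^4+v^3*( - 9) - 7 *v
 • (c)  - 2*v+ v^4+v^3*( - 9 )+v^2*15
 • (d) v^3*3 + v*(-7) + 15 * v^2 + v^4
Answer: a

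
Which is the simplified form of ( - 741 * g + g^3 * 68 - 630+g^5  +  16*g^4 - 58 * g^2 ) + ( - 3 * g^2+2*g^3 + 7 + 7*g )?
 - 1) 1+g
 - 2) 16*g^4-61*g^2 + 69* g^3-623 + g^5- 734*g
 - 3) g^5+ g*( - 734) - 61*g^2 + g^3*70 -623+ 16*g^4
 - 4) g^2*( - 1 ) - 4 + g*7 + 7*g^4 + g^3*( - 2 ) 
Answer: 3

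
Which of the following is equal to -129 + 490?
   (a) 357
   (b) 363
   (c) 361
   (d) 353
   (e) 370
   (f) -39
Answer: c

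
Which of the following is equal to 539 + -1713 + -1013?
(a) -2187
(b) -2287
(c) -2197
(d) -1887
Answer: a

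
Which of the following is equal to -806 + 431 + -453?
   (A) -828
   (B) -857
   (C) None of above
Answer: A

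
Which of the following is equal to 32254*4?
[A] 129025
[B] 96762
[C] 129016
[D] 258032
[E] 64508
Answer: C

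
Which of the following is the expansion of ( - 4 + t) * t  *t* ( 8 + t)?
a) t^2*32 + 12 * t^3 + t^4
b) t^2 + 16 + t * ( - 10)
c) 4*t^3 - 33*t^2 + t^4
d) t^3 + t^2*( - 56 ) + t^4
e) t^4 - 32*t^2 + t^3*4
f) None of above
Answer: e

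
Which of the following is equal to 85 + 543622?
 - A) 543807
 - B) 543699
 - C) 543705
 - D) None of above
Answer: D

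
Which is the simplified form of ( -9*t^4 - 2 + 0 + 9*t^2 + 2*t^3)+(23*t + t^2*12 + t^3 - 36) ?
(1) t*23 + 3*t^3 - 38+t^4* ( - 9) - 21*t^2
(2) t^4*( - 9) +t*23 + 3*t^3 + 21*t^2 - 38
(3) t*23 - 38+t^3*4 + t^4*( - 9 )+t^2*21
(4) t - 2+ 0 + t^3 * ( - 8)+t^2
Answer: 2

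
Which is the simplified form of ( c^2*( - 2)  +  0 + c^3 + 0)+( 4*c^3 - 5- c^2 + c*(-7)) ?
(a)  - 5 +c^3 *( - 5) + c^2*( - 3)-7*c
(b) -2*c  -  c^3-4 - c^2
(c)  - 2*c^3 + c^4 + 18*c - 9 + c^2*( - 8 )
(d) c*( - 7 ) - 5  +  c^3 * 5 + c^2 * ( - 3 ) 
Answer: d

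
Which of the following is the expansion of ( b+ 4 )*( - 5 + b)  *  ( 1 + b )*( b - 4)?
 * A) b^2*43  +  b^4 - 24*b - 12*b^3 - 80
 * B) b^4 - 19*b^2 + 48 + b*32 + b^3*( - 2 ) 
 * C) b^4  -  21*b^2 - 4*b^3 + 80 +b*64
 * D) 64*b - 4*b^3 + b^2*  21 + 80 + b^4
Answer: C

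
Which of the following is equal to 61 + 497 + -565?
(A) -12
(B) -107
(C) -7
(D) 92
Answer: C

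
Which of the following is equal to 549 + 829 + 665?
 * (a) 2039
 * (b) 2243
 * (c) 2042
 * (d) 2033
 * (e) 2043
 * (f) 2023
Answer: e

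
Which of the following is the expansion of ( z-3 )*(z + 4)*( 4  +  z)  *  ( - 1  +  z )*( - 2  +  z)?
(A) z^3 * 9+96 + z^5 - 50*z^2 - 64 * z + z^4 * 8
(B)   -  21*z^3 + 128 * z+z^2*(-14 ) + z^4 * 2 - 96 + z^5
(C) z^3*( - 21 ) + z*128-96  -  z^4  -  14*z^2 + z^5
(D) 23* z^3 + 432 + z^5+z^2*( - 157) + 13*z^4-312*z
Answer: B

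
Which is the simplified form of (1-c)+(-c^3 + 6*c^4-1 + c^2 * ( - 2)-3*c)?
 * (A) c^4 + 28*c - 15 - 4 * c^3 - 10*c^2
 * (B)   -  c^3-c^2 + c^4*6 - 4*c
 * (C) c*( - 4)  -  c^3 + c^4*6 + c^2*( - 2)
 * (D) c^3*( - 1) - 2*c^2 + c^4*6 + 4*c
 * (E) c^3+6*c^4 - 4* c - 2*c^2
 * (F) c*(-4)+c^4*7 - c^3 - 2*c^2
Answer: C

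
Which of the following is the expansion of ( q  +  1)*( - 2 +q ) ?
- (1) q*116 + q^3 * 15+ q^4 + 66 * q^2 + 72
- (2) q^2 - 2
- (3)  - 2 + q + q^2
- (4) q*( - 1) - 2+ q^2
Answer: 4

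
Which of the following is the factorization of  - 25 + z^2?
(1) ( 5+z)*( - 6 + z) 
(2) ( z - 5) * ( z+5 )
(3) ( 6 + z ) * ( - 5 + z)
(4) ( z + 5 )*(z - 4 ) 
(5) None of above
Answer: 2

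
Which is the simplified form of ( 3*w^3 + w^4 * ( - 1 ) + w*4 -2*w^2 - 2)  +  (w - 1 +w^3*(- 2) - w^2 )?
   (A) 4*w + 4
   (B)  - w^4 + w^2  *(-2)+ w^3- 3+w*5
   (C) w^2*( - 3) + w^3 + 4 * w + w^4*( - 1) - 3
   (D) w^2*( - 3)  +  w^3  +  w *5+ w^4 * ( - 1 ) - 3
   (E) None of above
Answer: D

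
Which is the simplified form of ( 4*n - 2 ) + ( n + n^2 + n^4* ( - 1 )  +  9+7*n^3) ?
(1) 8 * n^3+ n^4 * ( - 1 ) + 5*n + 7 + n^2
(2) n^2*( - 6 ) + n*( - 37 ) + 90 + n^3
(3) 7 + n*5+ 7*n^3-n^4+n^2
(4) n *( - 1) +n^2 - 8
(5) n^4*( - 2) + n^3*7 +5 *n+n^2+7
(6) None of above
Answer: 3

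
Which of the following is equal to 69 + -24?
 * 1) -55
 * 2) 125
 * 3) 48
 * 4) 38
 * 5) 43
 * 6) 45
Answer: 6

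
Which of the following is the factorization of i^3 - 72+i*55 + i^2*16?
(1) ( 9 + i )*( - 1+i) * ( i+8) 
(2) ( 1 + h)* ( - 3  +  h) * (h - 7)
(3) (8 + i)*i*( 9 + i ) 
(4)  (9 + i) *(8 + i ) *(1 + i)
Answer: 1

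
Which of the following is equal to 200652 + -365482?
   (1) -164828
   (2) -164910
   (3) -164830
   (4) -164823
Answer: 3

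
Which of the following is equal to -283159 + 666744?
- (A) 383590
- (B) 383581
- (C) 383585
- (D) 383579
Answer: C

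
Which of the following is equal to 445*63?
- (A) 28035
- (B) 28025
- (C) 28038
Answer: A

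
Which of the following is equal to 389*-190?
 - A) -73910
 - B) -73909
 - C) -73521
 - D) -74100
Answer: A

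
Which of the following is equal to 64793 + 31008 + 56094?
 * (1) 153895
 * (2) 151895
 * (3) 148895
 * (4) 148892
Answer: 2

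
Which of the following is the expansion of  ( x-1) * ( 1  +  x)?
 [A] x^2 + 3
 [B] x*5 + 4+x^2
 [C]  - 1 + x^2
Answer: C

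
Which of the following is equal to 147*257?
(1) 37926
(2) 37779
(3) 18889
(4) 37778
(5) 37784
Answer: 2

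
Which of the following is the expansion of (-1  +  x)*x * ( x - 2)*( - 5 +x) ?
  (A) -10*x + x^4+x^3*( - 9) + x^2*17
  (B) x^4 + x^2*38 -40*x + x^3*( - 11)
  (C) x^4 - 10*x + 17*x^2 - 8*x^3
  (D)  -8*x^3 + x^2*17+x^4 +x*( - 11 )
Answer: C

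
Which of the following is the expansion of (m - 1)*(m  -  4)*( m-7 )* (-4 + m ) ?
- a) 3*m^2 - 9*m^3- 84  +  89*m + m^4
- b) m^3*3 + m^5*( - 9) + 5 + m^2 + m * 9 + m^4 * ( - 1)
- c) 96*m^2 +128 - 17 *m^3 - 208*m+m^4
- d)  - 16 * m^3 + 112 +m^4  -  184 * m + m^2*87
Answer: d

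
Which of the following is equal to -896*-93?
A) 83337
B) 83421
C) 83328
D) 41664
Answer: C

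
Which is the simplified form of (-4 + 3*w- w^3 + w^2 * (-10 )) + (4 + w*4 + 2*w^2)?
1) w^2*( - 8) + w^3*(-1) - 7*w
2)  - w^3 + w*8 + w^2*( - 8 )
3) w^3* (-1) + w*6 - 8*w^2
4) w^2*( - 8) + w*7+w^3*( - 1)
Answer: 4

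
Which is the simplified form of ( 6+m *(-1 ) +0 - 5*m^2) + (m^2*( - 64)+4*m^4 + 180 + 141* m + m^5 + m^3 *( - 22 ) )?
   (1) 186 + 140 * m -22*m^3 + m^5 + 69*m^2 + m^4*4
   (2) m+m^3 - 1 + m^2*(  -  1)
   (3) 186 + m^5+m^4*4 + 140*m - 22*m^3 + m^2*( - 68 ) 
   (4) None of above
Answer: 4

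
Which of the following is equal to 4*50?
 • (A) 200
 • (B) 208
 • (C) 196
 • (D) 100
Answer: A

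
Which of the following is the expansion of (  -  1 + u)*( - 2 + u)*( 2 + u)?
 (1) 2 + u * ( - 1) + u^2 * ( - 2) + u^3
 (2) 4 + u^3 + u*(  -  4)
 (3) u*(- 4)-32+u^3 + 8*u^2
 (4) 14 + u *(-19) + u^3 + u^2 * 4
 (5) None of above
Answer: 5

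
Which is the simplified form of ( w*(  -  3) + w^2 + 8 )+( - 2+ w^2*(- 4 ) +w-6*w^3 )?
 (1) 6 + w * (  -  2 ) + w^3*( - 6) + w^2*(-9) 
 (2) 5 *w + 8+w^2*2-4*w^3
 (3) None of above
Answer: 3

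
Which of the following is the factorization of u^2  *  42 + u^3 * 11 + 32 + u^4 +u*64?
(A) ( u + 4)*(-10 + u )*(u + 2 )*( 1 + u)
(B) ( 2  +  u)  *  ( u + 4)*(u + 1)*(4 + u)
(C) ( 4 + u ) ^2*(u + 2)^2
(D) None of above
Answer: B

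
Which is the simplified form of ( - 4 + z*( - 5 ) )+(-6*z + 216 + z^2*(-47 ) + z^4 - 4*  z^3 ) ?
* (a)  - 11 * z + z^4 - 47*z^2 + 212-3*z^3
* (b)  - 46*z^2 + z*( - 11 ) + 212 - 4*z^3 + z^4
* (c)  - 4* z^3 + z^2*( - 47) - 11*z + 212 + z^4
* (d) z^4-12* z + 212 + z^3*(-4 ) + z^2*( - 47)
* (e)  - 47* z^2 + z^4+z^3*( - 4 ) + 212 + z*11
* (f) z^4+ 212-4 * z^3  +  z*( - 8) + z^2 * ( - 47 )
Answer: c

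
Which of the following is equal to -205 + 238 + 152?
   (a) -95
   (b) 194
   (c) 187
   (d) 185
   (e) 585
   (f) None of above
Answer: d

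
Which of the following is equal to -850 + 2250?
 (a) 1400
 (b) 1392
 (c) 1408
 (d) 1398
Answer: a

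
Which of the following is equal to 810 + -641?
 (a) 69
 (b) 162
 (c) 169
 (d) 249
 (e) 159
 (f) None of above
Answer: c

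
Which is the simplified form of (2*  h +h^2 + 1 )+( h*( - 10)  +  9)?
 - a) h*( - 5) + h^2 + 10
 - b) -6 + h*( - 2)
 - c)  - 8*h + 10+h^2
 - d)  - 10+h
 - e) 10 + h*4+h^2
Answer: c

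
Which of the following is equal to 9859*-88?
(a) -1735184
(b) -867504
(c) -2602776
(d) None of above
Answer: d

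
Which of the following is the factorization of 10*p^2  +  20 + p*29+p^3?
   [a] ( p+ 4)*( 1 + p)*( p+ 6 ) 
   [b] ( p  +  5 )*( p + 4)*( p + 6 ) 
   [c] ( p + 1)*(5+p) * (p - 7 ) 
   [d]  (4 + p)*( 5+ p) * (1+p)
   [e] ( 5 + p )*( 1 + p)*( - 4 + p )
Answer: d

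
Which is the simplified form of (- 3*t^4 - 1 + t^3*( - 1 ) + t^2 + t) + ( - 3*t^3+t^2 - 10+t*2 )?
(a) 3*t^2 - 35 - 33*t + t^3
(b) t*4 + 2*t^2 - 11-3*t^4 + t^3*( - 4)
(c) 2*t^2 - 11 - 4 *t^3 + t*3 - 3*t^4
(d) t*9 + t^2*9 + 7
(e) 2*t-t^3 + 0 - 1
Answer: c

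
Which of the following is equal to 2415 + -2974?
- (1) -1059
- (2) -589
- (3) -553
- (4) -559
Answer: 4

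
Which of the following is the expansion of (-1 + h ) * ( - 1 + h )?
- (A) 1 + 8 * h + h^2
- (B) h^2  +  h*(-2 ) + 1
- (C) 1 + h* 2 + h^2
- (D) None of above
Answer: B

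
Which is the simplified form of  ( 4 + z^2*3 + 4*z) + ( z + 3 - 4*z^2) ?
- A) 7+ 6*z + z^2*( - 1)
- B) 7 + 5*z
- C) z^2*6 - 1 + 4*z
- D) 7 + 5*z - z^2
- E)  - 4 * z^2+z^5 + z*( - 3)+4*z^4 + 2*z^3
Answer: D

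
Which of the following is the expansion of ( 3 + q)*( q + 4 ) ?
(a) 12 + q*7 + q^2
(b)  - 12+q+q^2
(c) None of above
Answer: a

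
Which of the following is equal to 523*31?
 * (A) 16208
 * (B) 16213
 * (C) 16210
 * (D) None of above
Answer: B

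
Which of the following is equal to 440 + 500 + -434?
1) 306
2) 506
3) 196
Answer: 2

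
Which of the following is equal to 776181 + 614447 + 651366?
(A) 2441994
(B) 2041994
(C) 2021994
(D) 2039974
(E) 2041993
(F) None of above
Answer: B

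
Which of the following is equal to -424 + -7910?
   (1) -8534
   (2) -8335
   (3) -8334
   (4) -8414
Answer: 3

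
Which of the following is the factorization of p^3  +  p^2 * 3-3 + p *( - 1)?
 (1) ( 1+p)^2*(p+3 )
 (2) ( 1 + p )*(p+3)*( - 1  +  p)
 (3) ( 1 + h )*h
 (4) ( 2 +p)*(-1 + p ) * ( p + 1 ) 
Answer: 2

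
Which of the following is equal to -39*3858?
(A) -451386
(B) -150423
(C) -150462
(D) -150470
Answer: C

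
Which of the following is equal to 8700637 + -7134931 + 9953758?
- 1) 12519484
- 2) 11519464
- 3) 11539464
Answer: 2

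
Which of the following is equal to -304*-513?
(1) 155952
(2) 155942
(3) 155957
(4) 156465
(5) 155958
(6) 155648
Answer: 1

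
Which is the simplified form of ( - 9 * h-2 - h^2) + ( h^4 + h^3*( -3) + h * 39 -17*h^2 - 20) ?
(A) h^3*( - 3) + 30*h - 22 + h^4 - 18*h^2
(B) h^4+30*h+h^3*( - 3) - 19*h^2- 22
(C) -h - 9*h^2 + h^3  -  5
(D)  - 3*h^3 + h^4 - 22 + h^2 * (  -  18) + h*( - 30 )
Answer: A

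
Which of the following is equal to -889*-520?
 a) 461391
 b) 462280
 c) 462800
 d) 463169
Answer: b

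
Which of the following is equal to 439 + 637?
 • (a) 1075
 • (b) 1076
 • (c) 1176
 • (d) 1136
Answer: b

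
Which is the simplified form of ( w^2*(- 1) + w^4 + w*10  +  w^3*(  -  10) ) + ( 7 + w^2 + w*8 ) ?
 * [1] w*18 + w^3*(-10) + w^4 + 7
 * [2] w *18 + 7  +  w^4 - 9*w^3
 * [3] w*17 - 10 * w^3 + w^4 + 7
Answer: 1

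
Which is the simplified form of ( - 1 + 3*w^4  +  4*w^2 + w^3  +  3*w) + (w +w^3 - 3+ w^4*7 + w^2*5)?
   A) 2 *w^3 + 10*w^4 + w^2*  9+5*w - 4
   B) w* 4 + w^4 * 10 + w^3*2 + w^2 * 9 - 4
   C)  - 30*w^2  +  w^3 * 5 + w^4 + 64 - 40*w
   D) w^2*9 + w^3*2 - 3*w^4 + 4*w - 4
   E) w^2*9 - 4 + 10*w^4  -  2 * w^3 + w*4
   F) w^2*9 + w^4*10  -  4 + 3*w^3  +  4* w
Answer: B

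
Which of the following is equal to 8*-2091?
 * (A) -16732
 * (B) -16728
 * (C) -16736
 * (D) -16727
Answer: B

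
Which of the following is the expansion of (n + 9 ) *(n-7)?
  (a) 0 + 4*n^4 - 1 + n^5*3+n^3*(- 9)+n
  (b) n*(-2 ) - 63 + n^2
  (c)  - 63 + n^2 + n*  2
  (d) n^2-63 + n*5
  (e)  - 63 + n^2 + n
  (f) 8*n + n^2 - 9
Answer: c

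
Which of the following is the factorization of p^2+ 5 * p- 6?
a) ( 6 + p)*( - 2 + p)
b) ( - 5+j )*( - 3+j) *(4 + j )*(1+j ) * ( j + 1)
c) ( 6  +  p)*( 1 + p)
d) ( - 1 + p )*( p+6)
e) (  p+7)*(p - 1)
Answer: d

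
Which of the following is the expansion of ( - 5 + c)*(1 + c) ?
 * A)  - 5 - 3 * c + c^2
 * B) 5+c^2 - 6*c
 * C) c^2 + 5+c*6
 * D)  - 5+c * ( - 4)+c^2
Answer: D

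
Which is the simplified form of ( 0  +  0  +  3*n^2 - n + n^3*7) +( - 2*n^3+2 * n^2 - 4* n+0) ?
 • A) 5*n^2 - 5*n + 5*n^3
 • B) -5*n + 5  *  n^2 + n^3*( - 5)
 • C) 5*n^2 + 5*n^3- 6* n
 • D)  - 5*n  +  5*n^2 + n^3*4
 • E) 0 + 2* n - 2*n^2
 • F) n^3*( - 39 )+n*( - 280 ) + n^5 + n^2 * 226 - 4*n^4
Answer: A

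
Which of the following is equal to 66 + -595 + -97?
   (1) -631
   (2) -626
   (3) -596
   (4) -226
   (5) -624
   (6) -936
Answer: 2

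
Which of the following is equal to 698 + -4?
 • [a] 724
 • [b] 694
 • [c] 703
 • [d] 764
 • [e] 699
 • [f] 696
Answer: b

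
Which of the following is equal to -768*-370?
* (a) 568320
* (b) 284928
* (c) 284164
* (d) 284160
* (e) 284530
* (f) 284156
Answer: d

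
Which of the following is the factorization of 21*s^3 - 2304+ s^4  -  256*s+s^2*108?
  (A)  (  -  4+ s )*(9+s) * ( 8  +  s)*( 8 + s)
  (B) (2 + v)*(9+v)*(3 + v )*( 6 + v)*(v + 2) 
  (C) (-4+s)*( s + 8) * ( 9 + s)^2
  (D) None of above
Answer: A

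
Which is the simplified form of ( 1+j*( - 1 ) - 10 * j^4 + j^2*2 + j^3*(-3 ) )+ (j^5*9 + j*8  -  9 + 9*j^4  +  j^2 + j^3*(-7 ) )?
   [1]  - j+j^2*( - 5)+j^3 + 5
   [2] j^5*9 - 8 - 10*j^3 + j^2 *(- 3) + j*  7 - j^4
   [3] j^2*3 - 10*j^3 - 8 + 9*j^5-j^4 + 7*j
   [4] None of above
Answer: 3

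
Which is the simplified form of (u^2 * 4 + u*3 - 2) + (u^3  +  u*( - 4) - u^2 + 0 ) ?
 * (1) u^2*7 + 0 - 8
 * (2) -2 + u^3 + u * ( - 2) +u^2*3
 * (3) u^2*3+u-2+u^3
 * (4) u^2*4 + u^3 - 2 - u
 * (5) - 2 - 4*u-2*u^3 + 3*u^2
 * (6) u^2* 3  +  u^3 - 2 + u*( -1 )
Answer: 6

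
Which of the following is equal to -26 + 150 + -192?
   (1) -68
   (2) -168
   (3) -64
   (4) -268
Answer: 1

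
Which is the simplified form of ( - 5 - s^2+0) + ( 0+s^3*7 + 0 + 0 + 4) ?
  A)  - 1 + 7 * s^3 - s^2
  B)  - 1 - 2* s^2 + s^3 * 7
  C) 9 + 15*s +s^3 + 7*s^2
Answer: A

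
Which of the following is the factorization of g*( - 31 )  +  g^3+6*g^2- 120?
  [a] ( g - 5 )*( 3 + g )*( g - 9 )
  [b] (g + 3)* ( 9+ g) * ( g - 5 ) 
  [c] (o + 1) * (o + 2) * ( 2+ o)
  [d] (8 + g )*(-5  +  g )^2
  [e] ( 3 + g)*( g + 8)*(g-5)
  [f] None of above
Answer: e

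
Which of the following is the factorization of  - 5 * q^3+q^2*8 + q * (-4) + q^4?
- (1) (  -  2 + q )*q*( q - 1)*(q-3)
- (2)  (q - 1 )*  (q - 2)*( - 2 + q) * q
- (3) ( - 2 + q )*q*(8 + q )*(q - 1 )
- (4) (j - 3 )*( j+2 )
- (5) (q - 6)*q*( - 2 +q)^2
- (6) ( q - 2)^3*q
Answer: 2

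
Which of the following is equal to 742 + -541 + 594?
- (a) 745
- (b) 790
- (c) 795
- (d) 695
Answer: c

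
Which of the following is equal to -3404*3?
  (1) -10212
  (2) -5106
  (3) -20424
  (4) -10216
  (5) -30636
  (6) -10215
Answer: 1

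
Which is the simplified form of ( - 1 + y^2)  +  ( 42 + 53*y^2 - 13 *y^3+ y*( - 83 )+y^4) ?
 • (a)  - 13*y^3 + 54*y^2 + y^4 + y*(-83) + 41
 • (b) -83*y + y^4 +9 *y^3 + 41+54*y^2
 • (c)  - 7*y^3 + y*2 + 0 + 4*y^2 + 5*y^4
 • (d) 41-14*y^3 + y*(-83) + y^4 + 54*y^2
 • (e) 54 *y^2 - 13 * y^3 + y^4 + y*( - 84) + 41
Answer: a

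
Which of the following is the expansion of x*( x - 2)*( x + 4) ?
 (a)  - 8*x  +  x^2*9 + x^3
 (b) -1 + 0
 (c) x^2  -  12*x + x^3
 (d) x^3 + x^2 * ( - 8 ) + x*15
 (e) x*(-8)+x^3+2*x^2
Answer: e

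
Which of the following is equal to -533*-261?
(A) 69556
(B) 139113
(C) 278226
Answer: B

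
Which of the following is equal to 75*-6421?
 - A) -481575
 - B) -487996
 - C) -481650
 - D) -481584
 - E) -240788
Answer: A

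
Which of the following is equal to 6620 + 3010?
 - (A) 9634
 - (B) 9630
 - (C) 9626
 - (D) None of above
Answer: B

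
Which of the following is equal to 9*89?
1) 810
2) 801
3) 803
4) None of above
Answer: 2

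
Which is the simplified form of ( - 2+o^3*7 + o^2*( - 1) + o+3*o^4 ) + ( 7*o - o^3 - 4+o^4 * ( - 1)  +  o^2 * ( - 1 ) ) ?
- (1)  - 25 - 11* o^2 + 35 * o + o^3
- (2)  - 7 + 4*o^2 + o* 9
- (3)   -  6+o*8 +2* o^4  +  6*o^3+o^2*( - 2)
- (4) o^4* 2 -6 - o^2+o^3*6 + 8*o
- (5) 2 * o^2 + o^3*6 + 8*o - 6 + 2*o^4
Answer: 3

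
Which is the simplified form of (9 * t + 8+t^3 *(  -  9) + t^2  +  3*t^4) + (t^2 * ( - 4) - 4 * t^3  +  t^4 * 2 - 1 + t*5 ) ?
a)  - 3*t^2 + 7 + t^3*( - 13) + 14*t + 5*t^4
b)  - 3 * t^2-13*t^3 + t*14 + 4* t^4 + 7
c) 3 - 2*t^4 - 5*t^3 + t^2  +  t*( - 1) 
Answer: a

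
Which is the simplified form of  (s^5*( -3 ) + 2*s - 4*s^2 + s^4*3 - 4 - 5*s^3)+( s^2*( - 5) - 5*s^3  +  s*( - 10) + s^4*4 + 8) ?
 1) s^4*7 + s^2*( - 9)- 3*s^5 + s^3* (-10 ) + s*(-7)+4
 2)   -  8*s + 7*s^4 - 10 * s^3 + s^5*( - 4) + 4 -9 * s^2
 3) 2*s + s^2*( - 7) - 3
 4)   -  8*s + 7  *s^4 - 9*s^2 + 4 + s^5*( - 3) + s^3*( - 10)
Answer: 4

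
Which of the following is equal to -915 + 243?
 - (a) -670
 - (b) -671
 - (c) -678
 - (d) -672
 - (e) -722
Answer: d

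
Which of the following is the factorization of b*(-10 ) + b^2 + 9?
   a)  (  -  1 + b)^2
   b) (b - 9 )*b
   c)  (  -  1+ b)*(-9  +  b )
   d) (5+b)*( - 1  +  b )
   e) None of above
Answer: c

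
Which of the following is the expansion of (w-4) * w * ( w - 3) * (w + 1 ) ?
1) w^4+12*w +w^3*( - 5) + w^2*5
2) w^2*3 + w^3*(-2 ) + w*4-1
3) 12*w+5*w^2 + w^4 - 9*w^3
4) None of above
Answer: 4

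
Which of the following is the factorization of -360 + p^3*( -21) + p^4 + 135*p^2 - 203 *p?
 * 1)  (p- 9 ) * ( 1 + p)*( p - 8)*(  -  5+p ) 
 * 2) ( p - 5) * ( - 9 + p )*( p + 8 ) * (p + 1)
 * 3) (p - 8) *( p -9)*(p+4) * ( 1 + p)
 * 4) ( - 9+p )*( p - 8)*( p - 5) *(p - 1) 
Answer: 1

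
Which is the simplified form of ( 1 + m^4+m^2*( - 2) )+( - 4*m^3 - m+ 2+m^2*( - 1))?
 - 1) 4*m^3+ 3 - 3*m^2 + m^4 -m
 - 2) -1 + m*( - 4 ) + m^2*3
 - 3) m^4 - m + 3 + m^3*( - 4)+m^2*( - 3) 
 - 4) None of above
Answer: 3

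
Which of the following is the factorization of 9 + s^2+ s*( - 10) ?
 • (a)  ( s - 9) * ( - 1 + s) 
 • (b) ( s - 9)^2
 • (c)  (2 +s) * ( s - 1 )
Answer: a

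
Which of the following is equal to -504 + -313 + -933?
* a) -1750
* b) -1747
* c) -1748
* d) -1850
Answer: a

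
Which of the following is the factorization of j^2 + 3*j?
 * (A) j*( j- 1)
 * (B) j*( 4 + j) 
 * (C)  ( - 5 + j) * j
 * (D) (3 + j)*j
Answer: D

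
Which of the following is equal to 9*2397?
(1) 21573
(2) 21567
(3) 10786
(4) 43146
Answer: 1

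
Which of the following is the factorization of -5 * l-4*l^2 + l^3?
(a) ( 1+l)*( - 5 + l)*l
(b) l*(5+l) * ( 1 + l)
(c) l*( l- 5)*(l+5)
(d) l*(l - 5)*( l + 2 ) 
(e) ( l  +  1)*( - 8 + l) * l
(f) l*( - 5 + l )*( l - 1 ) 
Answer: a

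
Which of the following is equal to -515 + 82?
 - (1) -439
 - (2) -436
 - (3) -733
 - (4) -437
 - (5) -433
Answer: 5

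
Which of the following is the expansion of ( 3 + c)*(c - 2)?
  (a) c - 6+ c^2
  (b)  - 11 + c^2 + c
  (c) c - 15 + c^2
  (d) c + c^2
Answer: a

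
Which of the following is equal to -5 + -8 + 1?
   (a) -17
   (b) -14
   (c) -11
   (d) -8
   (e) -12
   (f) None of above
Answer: e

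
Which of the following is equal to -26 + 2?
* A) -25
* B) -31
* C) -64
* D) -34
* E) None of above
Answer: E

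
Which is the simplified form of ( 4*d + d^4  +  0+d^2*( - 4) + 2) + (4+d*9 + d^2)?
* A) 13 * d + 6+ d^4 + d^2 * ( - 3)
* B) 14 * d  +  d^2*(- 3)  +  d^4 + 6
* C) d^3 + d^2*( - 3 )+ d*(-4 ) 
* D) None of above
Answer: A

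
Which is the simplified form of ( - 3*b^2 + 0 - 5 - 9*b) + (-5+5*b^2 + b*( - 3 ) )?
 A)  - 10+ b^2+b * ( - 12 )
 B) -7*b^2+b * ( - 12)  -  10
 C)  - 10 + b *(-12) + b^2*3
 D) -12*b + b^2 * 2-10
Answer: D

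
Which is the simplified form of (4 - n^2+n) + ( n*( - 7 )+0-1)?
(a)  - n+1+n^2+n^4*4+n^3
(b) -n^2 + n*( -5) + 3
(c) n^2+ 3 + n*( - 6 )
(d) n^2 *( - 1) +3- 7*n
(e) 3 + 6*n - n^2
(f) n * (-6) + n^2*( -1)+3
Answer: f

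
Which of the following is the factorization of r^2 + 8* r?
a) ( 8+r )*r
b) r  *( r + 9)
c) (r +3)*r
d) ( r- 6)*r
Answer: a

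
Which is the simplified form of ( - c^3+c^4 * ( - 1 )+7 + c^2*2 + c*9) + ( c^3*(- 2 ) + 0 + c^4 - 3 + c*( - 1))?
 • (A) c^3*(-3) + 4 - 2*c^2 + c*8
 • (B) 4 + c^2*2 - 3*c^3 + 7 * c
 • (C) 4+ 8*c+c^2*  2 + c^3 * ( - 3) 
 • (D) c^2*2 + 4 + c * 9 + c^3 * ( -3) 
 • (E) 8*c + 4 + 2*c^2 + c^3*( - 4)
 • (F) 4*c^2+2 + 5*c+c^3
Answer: C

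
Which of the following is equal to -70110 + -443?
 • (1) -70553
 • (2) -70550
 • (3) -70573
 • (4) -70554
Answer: 1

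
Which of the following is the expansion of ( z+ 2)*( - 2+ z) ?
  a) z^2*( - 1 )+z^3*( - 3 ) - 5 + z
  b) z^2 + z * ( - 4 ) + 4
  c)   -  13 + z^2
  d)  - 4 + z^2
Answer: d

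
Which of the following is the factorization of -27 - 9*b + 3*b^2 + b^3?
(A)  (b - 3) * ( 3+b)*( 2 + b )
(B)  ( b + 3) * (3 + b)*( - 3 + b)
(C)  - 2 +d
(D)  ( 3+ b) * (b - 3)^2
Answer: B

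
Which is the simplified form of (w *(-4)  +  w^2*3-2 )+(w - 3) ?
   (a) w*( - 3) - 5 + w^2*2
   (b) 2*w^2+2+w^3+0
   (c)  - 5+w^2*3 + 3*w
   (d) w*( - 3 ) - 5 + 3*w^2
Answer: d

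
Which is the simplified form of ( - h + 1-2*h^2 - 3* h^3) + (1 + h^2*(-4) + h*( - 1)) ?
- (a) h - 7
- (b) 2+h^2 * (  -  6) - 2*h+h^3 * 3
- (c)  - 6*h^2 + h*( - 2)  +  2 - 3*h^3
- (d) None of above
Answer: c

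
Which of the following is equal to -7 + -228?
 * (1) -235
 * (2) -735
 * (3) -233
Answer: 1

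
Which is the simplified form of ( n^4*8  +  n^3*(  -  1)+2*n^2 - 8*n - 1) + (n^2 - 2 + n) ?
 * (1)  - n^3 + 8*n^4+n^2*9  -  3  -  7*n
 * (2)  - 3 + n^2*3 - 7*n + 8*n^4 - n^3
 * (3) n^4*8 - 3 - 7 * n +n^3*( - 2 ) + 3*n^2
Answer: 2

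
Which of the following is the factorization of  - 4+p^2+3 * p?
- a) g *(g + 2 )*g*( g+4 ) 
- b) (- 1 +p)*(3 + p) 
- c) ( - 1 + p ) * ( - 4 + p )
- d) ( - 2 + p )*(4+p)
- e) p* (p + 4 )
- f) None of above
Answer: f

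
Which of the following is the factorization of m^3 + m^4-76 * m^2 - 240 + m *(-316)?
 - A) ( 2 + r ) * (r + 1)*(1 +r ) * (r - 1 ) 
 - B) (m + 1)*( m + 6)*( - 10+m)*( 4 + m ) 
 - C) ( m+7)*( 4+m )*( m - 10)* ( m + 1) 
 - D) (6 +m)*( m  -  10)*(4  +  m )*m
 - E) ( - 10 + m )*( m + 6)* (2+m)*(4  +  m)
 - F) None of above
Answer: B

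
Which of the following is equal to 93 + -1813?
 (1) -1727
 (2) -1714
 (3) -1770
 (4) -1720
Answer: 4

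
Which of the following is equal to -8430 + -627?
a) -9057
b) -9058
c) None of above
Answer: a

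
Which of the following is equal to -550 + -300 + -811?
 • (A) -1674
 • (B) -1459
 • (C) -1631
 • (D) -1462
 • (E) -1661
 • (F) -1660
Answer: E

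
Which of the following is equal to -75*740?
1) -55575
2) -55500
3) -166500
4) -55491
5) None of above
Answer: 2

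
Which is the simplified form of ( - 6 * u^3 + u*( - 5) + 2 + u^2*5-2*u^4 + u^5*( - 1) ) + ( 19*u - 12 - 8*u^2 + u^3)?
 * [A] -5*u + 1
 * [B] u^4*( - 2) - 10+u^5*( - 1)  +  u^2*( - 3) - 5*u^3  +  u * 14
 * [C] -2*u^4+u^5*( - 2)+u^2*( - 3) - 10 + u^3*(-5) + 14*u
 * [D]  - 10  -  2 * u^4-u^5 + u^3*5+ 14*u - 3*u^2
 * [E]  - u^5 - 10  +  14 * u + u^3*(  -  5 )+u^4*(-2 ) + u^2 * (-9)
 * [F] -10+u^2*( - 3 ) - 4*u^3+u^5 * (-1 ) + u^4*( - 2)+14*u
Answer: B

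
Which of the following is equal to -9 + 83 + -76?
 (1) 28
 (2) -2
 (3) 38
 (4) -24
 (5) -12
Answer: 2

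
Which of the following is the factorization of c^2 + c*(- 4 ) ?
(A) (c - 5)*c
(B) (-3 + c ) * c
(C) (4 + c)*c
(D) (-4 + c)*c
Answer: D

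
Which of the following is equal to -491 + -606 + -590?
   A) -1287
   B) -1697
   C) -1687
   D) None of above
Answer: C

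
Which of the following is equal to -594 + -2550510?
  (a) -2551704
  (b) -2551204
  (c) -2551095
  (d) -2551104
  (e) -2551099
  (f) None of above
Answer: d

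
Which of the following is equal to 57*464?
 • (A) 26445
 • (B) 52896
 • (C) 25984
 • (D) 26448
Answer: D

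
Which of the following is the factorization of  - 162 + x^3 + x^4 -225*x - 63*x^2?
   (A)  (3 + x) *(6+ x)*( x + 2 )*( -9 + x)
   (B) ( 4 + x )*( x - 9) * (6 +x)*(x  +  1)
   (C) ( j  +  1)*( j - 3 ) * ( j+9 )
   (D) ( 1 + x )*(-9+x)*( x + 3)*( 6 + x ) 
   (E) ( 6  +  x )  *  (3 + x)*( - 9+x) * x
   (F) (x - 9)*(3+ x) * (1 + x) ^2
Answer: D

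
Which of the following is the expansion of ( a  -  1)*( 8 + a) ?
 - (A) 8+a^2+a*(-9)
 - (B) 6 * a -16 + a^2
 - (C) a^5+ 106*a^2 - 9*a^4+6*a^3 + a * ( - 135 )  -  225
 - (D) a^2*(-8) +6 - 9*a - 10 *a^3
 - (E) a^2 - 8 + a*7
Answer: E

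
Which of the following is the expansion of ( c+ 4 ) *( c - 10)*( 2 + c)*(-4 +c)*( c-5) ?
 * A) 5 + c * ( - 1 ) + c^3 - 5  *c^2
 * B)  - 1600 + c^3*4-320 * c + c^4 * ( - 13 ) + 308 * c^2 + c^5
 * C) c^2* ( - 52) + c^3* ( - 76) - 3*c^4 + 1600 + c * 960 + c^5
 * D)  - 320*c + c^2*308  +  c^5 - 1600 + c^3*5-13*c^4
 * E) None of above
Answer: B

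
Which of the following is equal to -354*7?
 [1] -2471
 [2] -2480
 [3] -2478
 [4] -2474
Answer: 3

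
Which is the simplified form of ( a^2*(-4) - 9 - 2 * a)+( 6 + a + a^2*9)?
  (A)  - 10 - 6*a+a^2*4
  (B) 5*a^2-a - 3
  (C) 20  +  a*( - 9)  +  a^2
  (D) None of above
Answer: B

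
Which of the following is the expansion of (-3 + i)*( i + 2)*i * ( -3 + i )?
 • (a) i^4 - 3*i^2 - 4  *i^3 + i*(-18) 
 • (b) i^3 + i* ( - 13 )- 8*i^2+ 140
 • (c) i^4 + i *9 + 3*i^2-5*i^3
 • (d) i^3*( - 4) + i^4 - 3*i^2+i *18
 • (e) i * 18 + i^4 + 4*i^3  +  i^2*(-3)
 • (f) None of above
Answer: d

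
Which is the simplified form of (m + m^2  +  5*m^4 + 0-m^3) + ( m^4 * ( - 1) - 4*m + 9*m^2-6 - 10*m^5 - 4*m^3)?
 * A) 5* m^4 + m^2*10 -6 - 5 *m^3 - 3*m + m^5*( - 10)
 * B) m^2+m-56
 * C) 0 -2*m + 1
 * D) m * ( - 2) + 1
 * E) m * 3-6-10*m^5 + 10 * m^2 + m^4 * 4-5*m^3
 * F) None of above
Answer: F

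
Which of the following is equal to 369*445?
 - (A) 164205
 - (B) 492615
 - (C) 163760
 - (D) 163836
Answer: A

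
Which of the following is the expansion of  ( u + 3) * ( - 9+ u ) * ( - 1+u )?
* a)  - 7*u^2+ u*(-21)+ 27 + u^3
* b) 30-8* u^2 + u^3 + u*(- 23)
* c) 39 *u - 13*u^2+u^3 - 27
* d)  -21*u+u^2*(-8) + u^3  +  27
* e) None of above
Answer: a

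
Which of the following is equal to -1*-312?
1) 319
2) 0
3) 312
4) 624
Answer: 3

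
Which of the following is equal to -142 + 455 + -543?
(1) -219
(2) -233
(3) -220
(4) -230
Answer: 4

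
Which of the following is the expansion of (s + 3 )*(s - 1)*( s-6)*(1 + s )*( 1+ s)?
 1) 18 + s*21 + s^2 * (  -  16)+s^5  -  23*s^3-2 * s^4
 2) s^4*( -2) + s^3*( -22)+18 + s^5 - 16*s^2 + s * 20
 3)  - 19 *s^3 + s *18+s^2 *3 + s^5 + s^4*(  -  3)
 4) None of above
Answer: 4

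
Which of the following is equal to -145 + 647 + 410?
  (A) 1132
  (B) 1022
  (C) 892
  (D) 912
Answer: D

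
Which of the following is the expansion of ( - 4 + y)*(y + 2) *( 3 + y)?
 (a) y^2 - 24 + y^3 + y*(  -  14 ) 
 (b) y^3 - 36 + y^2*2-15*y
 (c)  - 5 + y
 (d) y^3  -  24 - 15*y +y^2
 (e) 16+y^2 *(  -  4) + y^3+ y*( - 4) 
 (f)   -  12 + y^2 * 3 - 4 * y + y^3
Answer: a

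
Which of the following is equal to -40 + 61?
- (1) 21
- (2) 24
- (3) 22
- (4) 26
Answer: 1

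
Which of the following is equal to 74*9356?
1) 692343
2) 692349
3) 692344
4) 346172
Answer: 3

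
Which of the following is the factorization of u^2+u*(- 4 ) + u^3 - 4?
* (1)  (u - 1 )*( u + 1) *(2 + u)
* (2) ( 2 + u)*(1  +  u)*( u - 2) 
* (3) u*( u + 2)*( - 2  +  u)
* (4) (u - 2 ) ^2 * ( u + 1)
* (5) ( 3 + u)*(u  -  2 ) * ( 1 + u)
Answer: 2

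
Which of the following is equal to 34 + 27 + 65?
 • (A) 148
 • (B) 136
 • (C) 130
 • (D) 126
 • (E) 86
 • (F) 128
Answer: D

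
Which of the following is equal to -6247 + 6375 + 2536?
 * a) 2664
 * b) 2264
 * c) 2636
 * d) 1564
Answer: a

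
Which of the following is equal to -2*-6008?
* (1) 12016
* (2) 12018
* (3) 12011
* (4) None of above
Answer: 1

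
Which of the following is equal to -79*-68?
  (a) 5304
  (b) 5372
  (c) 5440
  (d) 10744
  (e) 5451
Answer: b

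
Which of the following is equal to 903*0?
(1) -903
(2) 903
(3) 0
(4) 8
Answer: 3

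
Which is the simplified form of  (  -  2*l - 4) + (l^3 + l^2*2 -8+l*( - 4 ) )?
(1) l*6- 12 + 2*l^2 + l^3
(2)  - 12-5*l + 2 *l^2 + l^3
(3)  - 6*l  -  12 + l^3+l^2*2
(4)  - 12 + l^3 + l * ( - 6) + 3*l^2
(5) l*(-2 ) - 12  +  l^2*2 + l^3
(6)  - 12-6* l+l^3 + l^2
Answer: 3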